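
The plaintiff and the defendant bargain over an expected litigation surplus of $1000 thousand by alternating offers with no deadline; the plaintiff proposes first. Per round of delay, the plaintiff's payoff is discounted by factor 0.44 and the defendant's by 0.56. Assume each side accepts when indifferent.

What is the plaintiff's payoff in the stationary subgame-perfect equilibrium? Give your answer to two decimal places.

Let x be the plaintiff's share when the plaintiff proposes and y be the defendant's share when the defendant proposes.
The defendant accepts iff offered ≥ 0.56·y, so x = 1000 − 0.56y. Symmetrically y = 1000 − 0.44x.
Substituting: x = 1000 − 0.56(1000 − 0.44x), giving x(1 − 0.44·0.56) = 1000(1 − 0.56).
So x = 1000 × 0.44 / 0.7536 ≈ 583.8641, and the defendant receives 1000 − x ≈ 416.1359.

583.86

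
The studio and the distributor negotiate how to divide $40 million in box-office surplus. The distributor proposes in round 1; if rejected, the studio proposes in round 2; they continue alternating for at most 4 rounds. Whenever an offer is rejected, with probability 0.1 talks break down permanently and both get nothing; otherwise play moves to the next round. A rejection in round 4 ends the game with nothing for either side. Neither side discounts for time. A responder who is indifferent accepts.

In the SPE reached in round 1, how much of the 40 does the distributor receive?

7.24

Round 4 (the studio proposes): rejection yields 0 for the distributor; the studio offers 0 and keeps 40.
Round 3 (the distributor proposes): rejecting gives the studio an expected 0.9 × 40 = 36. The distributor offers 36 and keeps 40 − 36 = 4.
Round 2 (the studio proposes): rejecting gives the distributor an expected 0.9 × 4 = 3.6. The studio offers 3.6 and keeps 40 − 3.6 = 36.4.
Round 1 (the distributor proposes): rejecting gives the studio an expected 0.9 × 36.4 = 32.76. The distributor offers 32.76 and keeps 40 − 32.76 = 7.24.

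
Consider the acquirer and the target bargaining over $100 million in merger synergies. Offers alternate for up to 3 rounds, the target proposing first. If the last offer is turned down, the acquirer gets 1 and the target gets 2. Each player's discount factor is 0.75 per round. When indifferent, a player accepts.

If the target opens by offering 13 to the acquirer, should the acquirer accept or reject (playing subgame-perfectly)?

Reject

Work out the acquirer's continuation value if the offer is rejected.
Round 3 (the target proposes): the acquirer gets 1 if talks fail, so the target offers 1 and keeps 99.
Round 2 (the acquirer proposes): the target can get 99 next round, worth 0.75 × 99 = 74.25 now. The acquirer offers 74.25 and keeps 100 − 74.25 = 25.75.
So by rejecting in round 1, the acquirer gets 25.75 next round, worth 0.75 × 25.75 = 19.3125 now.
Offer 13 < 19.3125, so the acquirer rejects.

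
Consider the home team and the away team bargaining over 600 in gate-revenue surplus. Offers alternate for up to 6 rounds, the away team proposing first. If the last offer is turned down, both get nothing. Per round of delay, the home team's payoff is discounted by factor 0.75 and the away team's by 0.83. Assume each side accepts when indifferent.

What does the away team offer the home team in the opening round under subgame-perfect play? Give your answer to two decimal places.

Work backward from the last round.
Round 6 (the home team proposes): rejection yields 0 for the away team; the home team offers 0 and keeps 600.
Round 5 (the away team proposes): the home team can get 600 next round, worth 0.75 × 600 = 450 now. The away team offers 450 and keeps 600 − 450 = 150.
Round 4 (the home team proposes): the away team can get 150 next round, worth 0.83 × 150 = 124.5 now. The home team offers 124.5 and keeps 600 − 124.5 = 475.5.
Round 3 (the away team proposes): the home team can get 475.5 next round, worth 0.75 × 475.5 = 356.625 now, so the away team offers 356.625, keeping 243.375.
Round 2 (the home team proposes): the away team can get 243.375 next round, worth 0.83 × 243.375 = 202.00125 now. The home team offers 202.00125 and keeps 600 − 202.00125 = 397.99875.
Round 1 (the away team proposes): the home team can get 397.99875 next round, worth 0.75 × 397.99875 = 298.4990625 now, so the away team offers 298.4990625, keeping 301.5009375.

298.50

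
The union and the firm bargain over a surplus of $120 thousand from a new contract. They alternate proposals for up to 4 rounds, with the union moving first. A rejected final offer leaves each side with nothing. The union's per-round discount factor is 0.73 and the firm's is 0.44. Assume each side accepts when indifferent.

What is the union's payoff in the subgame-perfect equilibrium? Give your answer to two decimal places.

Work backward from the last round.
Round 4 (the firm proposes): rejection yields 0 for the union; the firm offers 0 and keeps 120.
Round 3 (the union proposes): the firm can get 120 next round, worth 0.44 × 120 = 52.8 now; the union offers that and keeps 67.2.
Round 2 (the firm proposes): the union can get 67.2 next round, worth 0.73 × 67.2 = 49.056 now. The firm offers 49.056 and keeps 120 − 49.056 = 70.944.
Round 1 (the union proposes): the firm can get 70.944 next round, worth 0.44 × 70.944 = 31.21536 now, so the union offers 31.21536, keeping 88.78464.

88.78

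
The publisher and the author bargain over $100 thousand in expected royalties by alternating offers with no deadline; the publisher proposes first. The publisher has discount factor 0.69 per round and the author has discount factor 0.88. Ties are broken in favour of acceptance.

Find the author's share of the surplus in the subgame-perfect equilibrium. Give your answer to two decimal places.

69.45

In a stationary SPE each proposer offers the other exactly their discounted continuation value.
If the publisher keeps x when proposing and the author keeps y when proposing, then x = 100 − 0.88y and y = 100 − 0.69x.
Solving: x = 100(1 − 0.88) / (1 − 0.69·0.88) = 12 / 0.3928 ≈ 30.5499.
The author gets 100 − 30.5499 ≈ 69.4501.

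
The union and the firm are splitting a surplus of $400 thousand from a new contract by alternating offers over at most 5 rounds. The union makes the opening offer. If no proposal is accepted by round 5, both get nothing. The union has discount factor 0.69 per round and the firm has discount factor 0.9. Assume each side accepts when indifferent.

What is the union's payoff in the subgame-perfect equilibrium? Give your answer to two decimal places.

Round 5 (the union proposes): rejection yields 0 for the firm; the union offers 0 and keeps 400.
Round 4 (the firm proposes): the union can get 400 next round, worth 0.69 × 400 = 276 now. The firm offers 276 and keeps 400 − 276 = 124.
Round 3 (the union proposes): the firm can get 124 next round, worth 0.9 × 124 = 111.6 now. The union offers 111.6 and keeps 400 − 111.6 = 288.4.
Round 2 (the firm proposes): the union can get 288.4 next round, worth 0.69 × 288.4 = 198.996 now; the firm offers that and keeps 201.004.
Round 1 (the union proposes): the firm can get 201.004 next round, worth 0.9 × 201.004 = 180.9036 now; the union offers that and keeps 219.0964.

219.10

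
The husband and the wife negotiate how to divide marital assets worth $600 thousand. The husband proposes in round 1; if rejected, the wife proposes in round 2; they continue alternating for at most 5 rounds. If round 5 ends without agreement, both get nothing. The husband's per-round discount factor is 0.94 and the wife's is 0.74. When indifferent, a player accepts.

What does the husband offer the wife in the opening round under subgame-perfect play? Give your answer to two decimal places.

45.17

Work backward from the last round.
Round 5 (the husband proposes): the wife will accept anything ≥ 0, so the husband offers 0 and keeps 600.
Round 4 (the wife proposes): the husband can get 600 next round, worth 0.94 × 600 = 564 now. The wife offers 564 and keeps 600 − 564 = 36.
Round 3 (the husband proposes): the wife can get 36 next round, worth 0.74 × 36 = 26.64 now, so the husband offers 26.64, keeping 573.36.
Round 2 (the wife proposes): the husband can get 573.36 next round, worth 0.94 × 573.36 = 538.9584 now; the wife offers that and keeps 61.0416.
Round 1 (the husband proposes): the wife can get 61.0416 next round, worth 0.74 × 61.0416 = 45.170784 now; the husband offers that and keeps 554.829216.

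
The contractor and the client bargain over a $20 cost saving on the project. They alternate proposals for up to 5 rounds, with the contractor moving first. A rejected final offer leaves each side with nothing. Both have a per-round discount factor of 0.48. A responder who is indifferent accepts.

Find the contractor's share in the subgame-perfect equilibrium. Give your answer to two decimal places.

Solve by backward induction from round 5.
Round 5 (the contractor proposes): the client will accept anything ≥ 0, so the contractor offers 0 and keeps 20.
Round 4 (the client proposes): the contractor can get 20 next round, worth 0.48 × 20 = 9.6 now, so the client offers 9.6, keeping 10.4.
Round 3 (the contractor proposes): the client can get 10.4 next round, worth 0.48 × 10.4 = 4.992 now. The contractor offers 4.992 and keeps 20 − 4.992 = 15.008.
Round 2 (the client proposes): the contractor can get 15.008 next round, worth 0.48 × 15.008 = 7.20384 now; the client offers that and keeps 12.79616.
Round 1 (the contractor proposes): the client can get 12.79616 next round, worth 0.48 × 12.79616 = 6.1421568 now, so the contractor offers 6.1421568, keeping 13.8578432.

13.86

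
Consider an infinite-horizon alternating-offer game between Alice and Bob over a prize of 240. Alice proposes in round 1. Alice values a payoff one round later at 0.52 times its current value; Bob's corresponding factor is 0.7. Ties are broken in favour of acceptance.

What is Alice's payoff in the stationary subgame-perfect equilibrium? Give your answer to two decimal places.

In a stationary SPE each proposer offers the other exactly their discounted continuation value.
If Alice keeps x when proposing and Bob keeps y when proposing, then x = 240 − 0.7y and y = 240 − 0.52x.
Solving: x = 240(1 − 0.7) / (1 − 0.52·0.7) = 72 / 0.636 ≈ 113.2075.
Bob gets 240 − 113.2075 ≈ 126.7925.

113.21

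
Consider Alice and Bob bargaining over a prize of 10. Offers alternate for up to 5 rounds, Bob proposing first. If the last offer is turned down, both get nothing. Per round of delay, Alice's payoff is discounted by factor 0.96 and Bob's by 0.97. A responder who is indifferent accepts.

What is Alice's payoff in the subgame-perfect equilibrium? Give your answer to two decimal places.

By backward induction:
Round 5 (Bob proposes): Alice will accept anything ≥ 0, so Bob offers 0 and keeps 10.
Round 4 (Alice proposes): Bob can get 10 next round, worth 0.97 × 10 = 9.7 now, so Alice offers 9.7, keeping 0.3.
Round 3 (Bob proposes): Alice can get 0.3 next round, worth 0.96 × 0.3 = 0.288 now. Bob offers 0.288 and keeps 10 − 0.288 = 9.712.
Round 2 (Alice proposes): Bob can get 9.712 next round, worth 0.97 × 9.712 = 9.42064 now. Alice offers 9.42064 and keeps 10 − 9.42064 = 0.57936.
Round 1 (Bob proposes): Alice can get 0.57936 next round, worth 0.96 × 0.57936 = 0.5561856 now. Bob offers 0.5561856 and keeps 10 − 0.5561856 = 9.4438144.

0.56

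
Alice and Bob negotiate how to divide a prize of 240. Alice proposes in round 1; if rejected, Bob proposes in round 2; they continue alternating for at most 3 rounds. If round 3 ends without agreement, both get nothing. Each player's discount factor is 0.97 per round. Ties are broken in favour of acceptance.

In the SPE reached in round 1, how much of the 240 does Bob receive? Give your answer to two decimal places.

Solve by backward induction from round 3.
Round 3 (Alice proposes): rejection yields 0 for Bob; Alice offers 0 and keeps 240.
Round 2 (Bob proposes): Alice can get 240 next round, worth 0.97 × 240 = 232.8 now, so Bob offers 232.8, keeping 7.2.
Round 1 (Alice proposes): Bob can get 7.2 next round, worth 0.97 × 7.2 = 6.984 now, so Alice offers 6.984, keeping 233.016.

6.98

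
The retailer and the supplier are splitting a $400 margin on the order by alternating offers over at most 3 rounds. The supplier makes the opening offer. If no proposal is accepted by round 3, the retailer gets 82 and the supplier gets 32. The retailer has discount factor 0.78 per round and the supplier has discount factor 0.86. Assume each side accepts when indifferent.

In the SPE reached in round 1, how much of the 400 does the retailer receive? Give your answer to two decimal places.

98.69

Round 3 (the supplier proposes): the retailer gets 82 if talks fail, so the supplier offers 82 and keeps 318.
Round 2 (the retailer proposes): the supplier can get 318 next round, worth 0.86 × 318 = 273.48 now; the retailer offers that and keeps 126.52.
Round 1 (the supplier proposes): the retailer can get 126.52 next round, worth 0.78 × 126.52 = 98.6856 now, so the supplier offers 98.6856, keeping 301.3144.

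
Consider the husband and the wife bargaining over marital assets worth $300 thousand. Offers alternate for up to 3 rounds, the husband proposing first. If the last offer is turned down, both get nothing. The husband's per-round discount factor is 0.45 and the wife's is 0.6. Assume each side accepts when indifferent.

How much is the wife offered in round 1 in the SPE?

99

Round 3 (the husband proposes): the wife will accept anything ≥ 0, so the husband offers 0 and keeps 300.
Round 2 (the wife proposes): the husband can get 300 next round, worth 0.45 × 300 = 135 now, so the wife offers 135, keeping 165.
Round 1 (the husband proposes): the wife can get 165 next round, worth 0.6 × 165 = 99 now; the husband offers that and keeps 201.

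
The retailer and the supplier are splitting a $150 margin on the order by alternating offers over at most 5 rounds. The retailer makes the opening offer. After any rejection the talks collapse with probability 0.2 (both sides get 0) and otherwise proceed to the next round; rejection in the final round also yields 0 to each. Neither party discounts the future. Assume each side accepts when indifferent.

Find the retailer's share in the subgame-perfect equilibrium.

By backward induction:
Round 5 (the retailer proposes): the supplier will accept anything ≥ 0, so the retailer offers 0 and keeps 150.
Round 4 (the supplier proposes): rejecting gives the retailer an expected 0.8 × 150 = 120, so the supplier offers 120, keeping 30.
Round 3 (the retailer proposes): rejecting gives the supplier an expected 0.8 × 30 = 24; the retailer offers that and keeps 126.
Round 2 (the supplier proposes): rejecting gives the retailer an expected 0.8 × 126 = 100.8; the supplier offers that and keeps 49.2.
Round 1 (the retailer proposes): rejecting gives the supplier an expected 0.8 × 49.2 = 39.36; the retailer offers that and keeps 110.64.

110.64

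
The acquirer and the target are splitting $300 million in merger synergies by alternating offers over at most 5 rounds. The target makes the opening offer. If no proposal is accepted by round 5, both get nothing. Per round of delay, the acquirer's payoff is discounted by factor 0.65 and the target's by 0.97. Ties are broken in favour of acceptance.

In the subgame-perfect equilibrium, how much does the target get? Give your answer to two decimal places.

Solve by backward induction from round 5.
Round 5 (the target proposes): rejection yields 0 for the acquirer; the target offers 0 and keeps 300.
Round 4 (the acquirer proposes): the target can get 300 next round, worth 0.97 × 300 = 291 now; the acquirer offers that and keeps 9.
Round 3 (the target proposes): the acquirer can get 9 next round, worth 0.65 × 9 = 5.85 now; the target offers that and keeps 294.15.
Round 2 (the acquirer proposes): the target can get 294.15 next round, worth 0.97 × 294.15 = 285.3255 now. The acquirer offers 285.3255 and keeps 300 − 285.3255 = 14.6745.
Round 1 (the target proposes): the acquirer can get 14.6745 next round, worth 0.65 × 14.6745 = 9.538425 now; the target offers that and keeps 290.461575.

290.46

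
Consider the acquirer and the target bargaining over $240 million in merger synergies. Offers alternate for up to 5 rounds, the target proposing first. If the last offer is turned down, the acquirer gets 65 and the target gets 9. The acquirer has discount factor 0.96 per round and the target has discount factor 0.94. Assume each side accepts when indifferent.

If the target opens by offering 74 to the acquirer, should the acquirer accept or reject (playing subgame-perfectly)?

Round 5 (the target proposes): the acquirer gets 65 if talks fail, so the target offers 65 and keeps 175.
Round 4 (the acquirer proposes): the target can get 175 next round, worth 0.94 × 175 = 164.5 now; the acquirer offers that and keeps 75.5.
Round 3 (the target proposes): the acquirer can get 75.5 next round, worth 0.96 × 75.5 = 72.48 now; the target offers that and keeps 167.52.
Round 2 (the acquirer proposes): the target can get 167.52 next round, worth 0.94 × 167.52 = 157.4688 now, so the acquirer offers 157.4688, keeping 82.5312.
So by rejecting in round 1, the acquirer gets 82.5312 next round, worth 0.96 × 82.5312 = 79.229952 now.
Offer 74 < 79.229952, so the acquirer rejects.

Reject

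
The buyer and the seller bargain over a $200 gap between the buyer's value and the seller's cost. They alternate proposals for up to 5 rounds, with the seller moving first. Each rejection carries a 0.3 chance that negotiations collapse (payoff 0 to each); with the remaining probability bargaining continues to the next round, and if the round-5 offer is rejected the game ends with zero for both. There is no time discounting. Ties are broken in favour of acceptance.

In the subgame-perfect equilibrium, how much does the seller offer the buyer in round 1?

Round 5 (the seller proposes): the buyer will accept anything ≥ 0, so the seller offers 0 and keeps 200.
Round 4 (the buyer proposes): rejecting gives the seller an expected 0.7 × 200 = 140, so the buyer offers 140, keeping 60.
Round 3 (the seller proposes): rejecting gives the buyer an expected 0.7 × 60 = 42. The seller offers 42 and keeps 200 − 42 = 158.
Round 2 (the buyer proposes): rejecting gives the seller an expected 0.7 × 158 = 110.6; the buyer offers that and keeps 89.4.
Round 1 (the seller proposes): rejecting gives the buyer an expected 0.7 × 89.4 = 62.58, so the seller offers 62.58, keeping 137.42.

62.58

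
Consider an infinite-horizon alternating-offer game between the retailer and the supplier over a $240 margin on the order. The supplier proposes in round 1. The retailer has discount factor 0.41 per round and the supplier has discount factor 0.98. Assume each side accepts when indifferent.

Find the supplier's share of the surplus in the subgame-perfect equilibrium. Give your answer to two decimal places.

In a stationary SPE each proposer offers the other exactly their discounted continuation value.
If the supplier keeps x when proposing and the retailer keeps y when proposing, then x = 240 − 0.41y and y = 240 − 0.98x.
Solving: x = 240(1 − 0.41) / (1 − 0.98·0.41) = 141.6 / 0.5982 ≈ 236.7101.
The retailer gets 240 − 236.7101 ≈ 3.2899.

236.71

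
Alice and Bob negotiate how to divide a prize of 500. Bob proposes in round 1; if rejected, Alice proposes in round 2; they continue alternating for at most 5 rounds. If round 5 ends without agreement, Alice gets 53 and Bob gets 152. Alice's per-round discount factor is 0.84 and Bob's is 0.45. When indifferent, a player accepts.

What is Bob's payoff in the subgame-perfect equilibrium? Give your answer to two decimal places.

Round 5 (Bob proposes): Alice gets 53 if talks fail, so Bob offers 53 and keeps 447.
Round 4 (Alice proposes): Bob can get 447 next round, worth 0.45 × 447 = 201.15 now. Alice offers 201.15 and keeps 500 − 201.15 = 298.85.
Round 3 (Bob proposes): Alice can get 298.85 next round, worth 0.84 × 298.85 = 251.034 now; Bob offers that and keeps 248.966.
Round 2 (Alice proposes): Bob can get 248.966 next round, worth 0.45 × 248.966 = 112.0347 now. Alice offers 112.0347 and keeps 500 − 112.0347 = 387.9653.
Round 1 (Bob proposes): Alice can get 387.9653 next round, worth 0.84 × 387.9653 = 325.890852 now. Bob offers 325.890852 and keeps 500 − 325.890852 = 174.109148.

174.11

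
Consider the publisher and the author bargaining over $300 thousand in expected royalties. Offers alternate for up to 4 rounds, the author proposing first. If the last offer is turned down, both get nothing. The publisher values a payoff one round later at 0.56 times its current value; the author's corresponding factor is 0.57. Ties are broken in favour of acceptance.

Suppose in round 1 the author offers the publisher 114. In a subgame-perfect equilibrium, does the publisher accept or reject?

Round 4 (the publisher proposes): the author will accept anything ≥ 0, so the publisher offers 0 and keeps 300.
Round 3 (the author proposes): the publisher can get 300 next round, worth 0.56 × 300 = 168 now. The author offers 168 and keeps 300 − 168 = 132.
Round 2 (the publisher proposes): the author can get 132 next round, worth 0.57 × 132 = 75.24 now, so the publisher offers 75.24, keeping 224.76.
So by rejecting in round 1, the publisher gets 224.76 next round, worth 0.56 × 224.76 = 125.8656 now.
Offer 114 < 125.8656, so the publisher rejects.

Reject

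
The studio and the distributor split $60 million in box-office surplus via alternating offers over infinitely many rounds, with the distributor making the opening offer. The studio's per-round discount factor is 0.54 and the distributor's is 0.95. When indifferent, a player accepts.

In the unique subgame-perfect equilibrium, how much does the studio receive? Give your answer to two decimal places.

3.33

When the distributor proposes, the studio accepts any offer worth at least 0.54 times what the studio would get by proposing next round; and vice versa.
This gives x = 60 − 0.54y and y = 60 − 0.95x, where x and y are each side's share when it proposes.
Hence (1 − 0.54·0.95)x = 60(1 − 0.54), i.e. 0.487·x = 27.6.
x ≈ 56.6735; the studio's share is 60 − x ≈ 3.3265.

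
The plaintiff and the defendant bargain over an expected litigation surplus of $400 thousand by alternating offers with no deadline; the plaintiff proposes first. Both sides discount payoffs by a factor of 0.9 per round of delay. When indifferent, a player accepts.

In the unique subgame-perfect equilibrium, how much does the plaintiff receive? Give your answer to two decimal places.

210.53

Let x be the plaintiff's share when the plaintiff proposes and y be the defendant's share when the defendant proposes.
The defendant accepts iff offered ≥ 0.9·y, so x = 400 − 0.9y. Symmetrically y = 400 − 0.9x.
Substituting: x = 400 − 0.9(400 − 0.9x), giving x(1 − 0.9·0.9) = 400(1 − 0.9).
So x = 400 × 0.1 / 0.19 ≈ 210.5263, and the defendant receives 400 − x ≈ 189.4737.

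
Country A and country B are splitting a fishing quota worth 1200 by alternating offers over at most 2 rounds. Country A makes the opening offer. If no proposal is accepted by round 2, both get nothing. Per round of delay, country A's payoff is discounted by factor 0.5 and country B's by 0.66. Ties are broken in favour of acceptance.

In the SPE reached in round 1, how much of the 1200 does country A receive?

408

Round 2 (country B proposes): rejection yields 0 for country A; country B offers 0 and keeps 1200.
Round 1 (country A proposes): country B can get 1200 next round, worth 0.66 × 1200 = 792 now; country A offers that and keeps 408.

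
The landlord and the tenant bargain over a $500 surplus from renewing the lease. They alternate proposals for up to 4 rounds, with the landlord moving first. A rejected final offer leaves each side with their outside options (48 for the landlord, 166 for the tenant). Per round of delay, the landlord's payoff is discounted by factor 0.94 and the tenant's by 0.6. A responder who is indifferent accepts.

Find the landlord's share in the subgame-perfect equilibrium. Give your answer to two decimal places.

Round 4 (the tenant proposes): the landlord gets 48 if talks fail, so the tenant offers 48 and keeps 452.
Round 3 (the landlord proposes): the tenant can get 452 next round, worth 0.6 × 452 = 271.2 now. The landlord offers 271.2 and keeps 500 − 271.2 = 228.8.
Round 2 (the tenant proposes): the landlord can get 228.8 next round, worth 0.94 × 228.8 = 215.072 now; the tenant offers that and keeps 284.928.
Round 1 (the landlord proposes): the tenant can get 284.928 next round, worth 0.6 × 284.928 = 170.9568 now, so the landlord offers 170.9568, keeping 329.0432.

329.04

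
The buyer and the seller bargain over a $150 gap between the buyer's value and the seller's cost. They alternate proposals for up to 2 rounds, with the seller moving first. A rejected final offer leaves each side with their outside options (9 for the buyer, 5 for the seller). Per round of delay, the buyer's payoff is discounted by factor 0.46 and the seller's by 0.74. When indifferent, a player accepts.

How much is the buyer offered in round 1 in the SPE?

By backward induction:
Round 2 (the buyer proposes): the seller gets 5 if talks fail, so the buyer offers 5 and keeps 145.
Round 1 (the seller proposes): the buyer can get 145 next round, worth 0.46 × 145 = 66.7 now. The seller offers 66.7 and keeps 150 − 66.7 = 83.3.

66.7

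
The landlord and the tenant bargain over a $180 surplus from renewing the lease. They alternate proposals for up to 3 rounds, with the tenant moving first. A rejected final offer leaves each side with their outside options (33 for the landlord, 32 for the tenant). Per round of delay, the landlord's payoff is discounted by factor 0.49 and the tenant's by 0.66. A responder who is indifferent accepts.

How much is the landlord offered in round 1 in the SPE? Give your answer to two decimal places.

Round 3 (the tenant proposes): the landlord gets 33 if talks fail, so the tenant offers 33 and keeps 147.
Round 2 (the landlord proposes): the tenant can get 147 next round, worth 0.66 × 147 = 97.02 now. The landlord offers 97.02 and keeps 180 − 97.02 = 82.98.
Round 1 (the tenant proposes): the landlord can get 82.98 next round, worth 0.49 × 82.98 = 40.6602 now, so the tenant offers 40.6602, keeping 139.3398.

40.66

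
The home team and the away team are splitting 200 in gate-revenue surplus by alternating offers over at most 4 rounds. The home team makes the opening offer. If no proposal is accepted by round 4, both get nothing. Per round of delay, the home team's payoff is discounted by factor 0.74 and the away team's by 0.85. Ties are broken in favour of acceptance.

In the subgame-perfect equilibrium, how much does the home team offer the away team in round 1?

151.13

Round 4 (the away team proposes): rejection yields 0 for the home team; the away team offers 0 and keeps 200.
Round 3 (the home team proposes): the away team can get 200 next round, worth 0.85 × 200 = 170 now; the home team offers that and keeps 30.
Round 2 (the away team proposes): the home team can get 30 next round, worth 0.74 × 30 = 22.2 now. The away team offers 22.2 and keeps 200 − 22.2 = 177.8.
Round 1 (the home team proposes): the away team can get 177.8 next round, worth 0.85 × 177.8 = 151.13 now. The home team offers 151.13 and keeps 200 − 151.13 = 48.87.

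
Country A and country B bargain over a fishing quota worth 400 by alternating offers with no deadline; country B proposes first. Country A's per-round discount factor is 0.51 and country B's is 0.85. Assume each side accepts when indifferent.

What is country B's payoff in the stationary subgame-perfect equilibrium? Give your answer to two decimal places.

345.98

Let x be country B's share when country B proposes and y be country A's share when country A proposes.
Country A accepts iff offered ≥ 0.51·y, so x = 400 − 0.51y. Symmetrically y = 400 − 0.85x.
Substituting: x = 400 − 0.51(400 − 0.85x), giving x(1 − 0.85·0.51) = 400(1 − 0.51).
So x = 400 × 0.49 / 0.5665 ≈ 345.9841, and country A receives 400 − x ≈ 54.0159.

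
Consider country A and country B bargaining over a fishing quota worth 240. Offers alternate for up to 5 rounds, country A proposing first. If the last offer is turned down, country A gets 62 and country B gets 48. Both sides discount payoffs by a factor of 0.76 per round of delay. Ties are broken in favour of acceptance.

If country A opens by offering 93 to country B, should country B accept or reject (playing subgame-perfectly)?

Round 5 (country A proposes): country B gets 48 if talks fail, so country A offers 48 and keeps 192.
Round 4 (country B proposes): country A can get 192 next round, worth 0.76 × 192 = 145.92 now; country B offers that and keeps 94.08.
Round 3 (country A proposes): country B can get 94.08 next round, worth 0.76 × 94.08 = 71.5008 now; country A offers that and keeps 168.4992.
Round 2 (country B proposes): country A can get 168.4992 next round, worth 0.76 × 168.4992 = 128.059392 now, so country B offers 128.059392, keeping 111.940608.
So by rejecting in round 1, country B gets 111.940608 next round, worth 0.76 × 111.940608 = 85.07486208 now.
Offer 93 ≥ 85.07486208, so country B accepts.

Accept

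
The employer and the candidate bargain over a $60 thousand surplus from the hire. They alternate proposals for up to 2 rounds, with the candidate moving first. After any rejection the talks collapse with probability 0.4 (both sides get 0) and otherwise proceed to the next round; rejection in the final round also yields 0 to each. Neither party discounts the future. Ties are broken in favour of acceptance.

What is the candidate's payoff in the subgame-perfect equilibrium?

24

By backward induction:
Round 2 (the employer proposes): rejection yields 0 for the candidate; the employer offers 0 and keeps 60.
Round 1 (the candidate proposes): rejecting gives the employer an expected 0.6 × 60 = 36; the candidate offers that and keeps 24.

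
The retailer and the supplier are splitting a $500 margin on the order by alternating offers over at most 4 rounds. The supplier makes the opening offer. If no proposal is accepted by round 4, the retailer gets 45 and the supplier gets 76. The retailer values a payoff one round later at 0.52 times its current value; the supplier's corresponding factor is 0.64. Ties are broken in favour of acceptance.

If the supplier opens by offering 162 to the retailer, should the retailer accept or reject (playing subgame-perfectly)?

Reject

Round 4 (the retailer proposes): the supplier gets 76 if talks fail, so the retailer offers 76 and keeps 424.
Round 3 (the supplier proposes): the retailer can get 424 next round, worth 0.52 × 424 = 220.48 now. The supplier offers 220.48 and keeps 500 − 220.48 = 279.52.
Round 2 (the retailer proposes): the supplier can get 279.52 next round, worth 0.64 × 279.52 = 178.8928 now. The retailer offers 178.8928 and keeps 500 − 178.8928 = 321.1072.
So by rejecting in round 1, the retailer gets 321.1072 next round, worth 0.52 × 321.1072 = 166.975744 now.
Offer 162 < 166.975744, so the retailer rejects.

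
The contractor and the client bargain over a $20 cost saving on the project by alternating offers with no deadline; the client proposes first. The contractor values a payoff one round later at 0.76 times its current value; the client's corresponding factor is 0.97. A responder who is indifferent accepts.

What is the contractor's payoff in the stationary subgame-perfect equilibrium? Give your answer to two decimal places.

1.74

In a stationary SPE each proposer offers the other exactly their discounted continuation value.
If the client keeps x when proposing and the contractor keeps y when proposing, then x = 20 − 0.76y and y = 20 − 0.97x.
Solving: x = 20(1 − 0.76) / (1 − 0.97·0.76) = 4.8 / 0.2628 ≈ 18.2648.
The contractor gets 20 − 18.2648 ≈ 1.7352.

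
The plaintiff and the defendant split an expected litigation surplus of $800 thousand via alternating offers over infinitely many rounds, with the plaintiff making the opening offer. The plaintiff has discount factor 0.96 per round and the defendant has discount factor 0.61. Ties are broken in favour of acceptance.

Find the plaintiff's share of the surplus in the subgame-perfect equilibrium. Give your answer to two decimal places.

When the plaintiff proposes, the defendant accepts any offer worth at least 0.61 times what the defendant would get by proposing next round; and vice versa.
This gives x = 800 − 0.61y and y = 800 − 0.96x, where x and y are each side's share when it proposes.
Hence (1 − 0.61·0.96)x = 800(1 − 0.61), i.e. 0.4144·x = 312.
x ≈ 752.8958; the defendant's share is 800 − x ≈ 47.1042.

752.90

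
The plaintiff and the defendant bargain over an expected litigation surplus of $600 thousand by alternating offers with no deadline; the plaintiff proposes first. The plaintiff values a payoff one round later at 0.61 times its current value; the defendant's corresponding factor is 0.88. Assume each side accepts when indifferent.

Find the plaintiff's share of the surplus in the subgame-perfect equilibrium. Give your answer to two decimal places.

155.44

Let x be the plaintiff's share when the plaintiff proposes and y be the defendant's share when the defendant proposes.
The defendant accepts iff offered ≥ 0.88·y, so x = 600 − 0.88y. Symmetrically y = 600 − 0.61x.
Substituting: x = 600 − 0.88(600 − 0.61x), giving x(1 − 0.61·0.88) = 600(1 − 0.88).
So x = 600 × 0.12 / 0.4632 ≈ 155.4404, and the defendant receives 600 − x ≈ 444.5596.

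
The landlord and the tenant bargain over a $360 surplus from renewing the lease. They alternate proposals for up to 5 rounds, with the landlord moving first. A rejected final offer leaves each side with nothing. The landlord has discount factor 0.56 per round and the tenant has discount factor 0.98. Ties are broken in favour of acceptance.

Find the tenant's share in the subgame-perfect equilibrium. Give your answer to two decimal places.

240.42

Round 5 (the landlord proposes): the tenant will accept anything ≥ 0, so the landlord offers 0 and keeps 360.
Round 4 (the tenant proposes): the landlord can get 360 next round, worth 0.56 × 360 = 201.6 now, so the tenant offers 201.6, keeping 158.4.
Round 3 (the landlord proposes): the tenant can get 158.4 next round, worth 0.98 × 158.4 = 155.232 now. The landlord offers 155.232 and keeps 360 − 155.232 = 204.768.
Round 2 (the tenant proposes): the landlord can get 204.768 next round, worth 0.56 × 204.768 = 114.67008 now, so the tenant offers 114.67008, keeping 245.32992.
Round 1 (the landlord proposes): the tenant can get 245.32992 next round, worth 0.98 × 245.32992 = 240.4233216 now. The landlord offers 240.4233216 and keeps 360 − 240.4233216 = 119.5766784.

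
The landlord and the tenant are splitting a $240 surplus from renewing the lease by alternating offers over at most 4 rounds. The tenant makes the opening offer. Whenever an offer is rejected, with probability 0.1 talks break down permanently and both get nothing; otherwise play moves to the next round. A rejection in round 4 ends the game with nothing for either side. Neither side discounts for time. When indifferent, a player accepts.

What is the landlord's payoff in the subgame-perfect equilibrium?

Round 4 (the landlord proposes): rejection yields 0 for the tenant; the landlord offers 0 and keeps 240.
Round 3 (the tenant proposes): rejecting gives the landlord an expected 0.9 × 240 = 216, so the tenant offers 216, keeping 24.
Round 2 (the landlord proposes): rejecting gives the tenant an expected 0.9 × 24 = 21.6; the landlord offers that and keeps 218.4.
Round 1 (the tenant proposes): rejecting gives the landlord an expected 0.9 × 218.4 = 196.56; the tenant offers that and keeps 43.44.

196.56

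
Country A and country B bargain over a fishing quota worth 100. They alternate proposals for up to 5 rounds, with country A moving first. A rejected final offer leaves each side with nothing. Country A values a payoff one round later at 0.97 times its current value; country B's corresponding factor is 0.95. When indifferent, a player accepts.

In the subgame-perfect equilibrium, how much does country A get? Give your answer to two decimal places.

Round 5 (country A proposes): country B will accept anything ≥ 0, so country A offers 0 and keeps 100.
Round 4 (country B proposes): country A can get 100 next round, worth 0.97 × 100 = 97 now, so country B offers 97, keeping 3.
Round 3 (country A proposes): country B can get 3 next round, worth 0.95 × 3 = 2.85 now. Country A offers 2.85 and keeps 100 − 2.85 = 97.15.
Round 2 (country B proposes): country A can get 97.15 next round, worth 0.97 × 97.15 = 94.2355 now; country B offers that and keeps 5.7645.
Round 1 (country A proposes): country B can get 5.7645 next round, worth 0.95 × 5.7645 = 5.476275 now; country A offers that and keeps 94.523725.

94.52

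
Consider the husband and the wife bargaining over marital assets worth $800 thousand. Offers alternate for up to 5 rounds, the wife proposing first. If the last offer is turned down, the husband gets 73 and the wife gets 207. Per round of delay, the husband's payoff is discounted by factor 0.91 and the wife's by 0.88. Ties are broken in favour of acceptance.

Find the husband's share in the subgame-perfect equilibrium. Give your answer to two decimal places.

204.13

Round 5 (the wife proposes): the husband gets 73 if talks fail, so the wife offers 73 and keeps 727.
Round 4 (the husband proposes): the wife can get 727 next round, worth 0.88 × 727 = 639.76 now. The husband offers 639.76 and keeps 800 − 639.76 = 160.24.
Round 3 (the wife proposes): the husband can get 160.24 next round, worth 0.91 × 160.24 = 145.8184 now, so the wife offers 145.8184, keeping 654.1816.
Round 2 (the husband proposes): the wife can get 654.1816 next round, worth 0.88 × 654.1816 = 575.679808 now, so the husband offers 575.679808, keeping 224.320192.
Round 1 (the wife proposes): the husband can get 224.320192 next round, worth 0.91 × 224.320192 = 204.13137472 now, so the wife offers 204.13137472, keeping 595.86862528.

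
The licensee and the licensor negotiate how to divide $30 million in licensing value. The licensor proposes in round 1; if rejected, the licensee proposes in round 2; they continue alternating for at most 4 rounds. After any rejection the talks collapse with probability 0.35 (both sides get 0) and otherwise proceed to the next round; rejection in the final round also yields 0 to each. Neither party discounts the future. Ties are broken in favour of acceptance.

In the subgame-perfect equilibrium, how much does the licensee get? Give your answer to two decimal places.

15.06

By backward induction:
Round 4 (the licensee proposes): the licensor will accept anything ≥ 0, so the licensee offers 0 and keeps 30.
Round 3 (the licensor proposes): rejecting gives the licensee an expected 0.65 × 30 = 19.5; the licensor offers that and keeps 10.5.
Round 2 (the licensee proposes): rejecting gives the licensor an expected 0.65 × 10.5 = 6.825. The licensee offers 6.825 and keeps 30 − 6.825 = 23.175.
Round 1 (the licensor proposes): rejecting gives the licensee an expected 0.65 × 23.175 = 15.06375, so the licensor offers 15.06375, keeping 14.93625.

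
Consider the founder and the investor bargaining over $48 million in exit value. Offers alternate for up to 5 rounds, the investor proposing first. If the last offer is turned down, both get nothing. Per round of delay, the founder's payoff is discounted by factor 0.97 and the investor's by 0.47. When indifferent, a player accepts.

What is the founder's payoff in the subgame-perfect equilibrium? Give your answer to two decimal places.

Round 5 (the investor proposes): the founder will accept anything ≥ 0, so the investor offers 0 and keeps 48.
Round 4 (the founder proposes): the investor can get 48 next round, worth 0.47 × 48 = 22.56 now, so the founder offers 22.56, keeping 25.44.
Round 3 (the investor proposes): the founder can get 25.44 next round, worth 0.97 × 25.44 = 24.6768 now, so the investor offers 24.6768, keeping 23.3232.
Round 2 (the founder proposes): the investor can get 23.3232 next round, worth 0.47 × 23.3232 = 10.961904 now, so the founder offers 10.961904, keeping 37.038096.
Round 1 (the investor proposes): the founder can get 37.038096 next round, worth 0.97 × 37.038096 = 35.92695312 now; the investor offers that and keeps 12.07304688.

35.93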